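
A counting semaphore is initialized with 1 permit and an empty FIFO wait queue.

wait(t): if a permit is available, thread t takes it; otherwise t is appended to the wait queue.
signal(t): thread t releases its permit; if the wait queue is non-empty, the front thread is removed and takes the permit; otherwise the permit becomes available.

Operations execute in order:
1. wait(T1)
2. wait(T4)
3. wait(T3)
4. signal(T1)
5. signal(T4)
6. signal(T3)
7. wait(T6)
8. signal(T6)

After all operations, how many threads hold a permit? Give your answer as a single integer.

Step 1: wait(T1) -> count=0 queue=[] holders={T1}
Step 2: wait(T4) -> count=0 queue=[T4] holders={T1}
Step 3: wait(T3) -> count=0 queue=[T4,T3] holders={T1}
Step 4: signal(T1) -> count=0 queue=[T3] holders={T4}
Step 5: signal(T4) -> count=0 queue=[] holders={T3}
Step 6: signal(T3) -> count=1 queue=[] holders={none}
Step 7: wait(T6) -> count=0 queue=[] holders={T6}
Step 8: signal(T6) -> count=1 queue=[] holders={none}
Final holders: {none} -> 0 thread(s)

Answer: 0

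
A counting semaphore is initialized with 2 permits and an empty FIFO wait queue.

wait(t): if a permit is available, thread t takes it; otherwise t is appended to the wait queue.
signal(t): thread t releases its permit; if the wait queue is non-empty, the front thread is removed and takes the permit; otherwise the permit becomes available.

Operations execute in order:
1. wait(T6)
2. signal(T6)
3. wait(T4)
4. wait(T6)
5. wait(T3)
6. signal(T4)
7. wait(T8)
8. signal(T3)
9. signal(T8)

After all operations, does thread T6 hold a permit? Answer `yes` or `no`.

Answer: yes

Derivation:
Step 1: wait(T6) -> count=1 queue=[] holders={T6}
Step 2: signal(T6) -> count=2 queue=[] holders={none}
Step 3: wait(T4) -> count=1 queue=[] holders={T4}
Step 4: wait(T6) -> count=0 queue=[] holders={T4,T6}
Step 5: wait(T3) -> count=0 queue=[T3] holders={T4,T6}
Step 6: signal(T4) -> count=0 queue=[] holders={T3,T6}
Step 7: wait(T8) -> count=0 queue=[T8] holders={T3,T6}
Step 8: signal(T3) -> count=0 queue=[] holders={T6,T8}
Step 9: signal(T8) -> count=1 queue=[] holders={T6}
Final holders: {T6} -> T6 in holders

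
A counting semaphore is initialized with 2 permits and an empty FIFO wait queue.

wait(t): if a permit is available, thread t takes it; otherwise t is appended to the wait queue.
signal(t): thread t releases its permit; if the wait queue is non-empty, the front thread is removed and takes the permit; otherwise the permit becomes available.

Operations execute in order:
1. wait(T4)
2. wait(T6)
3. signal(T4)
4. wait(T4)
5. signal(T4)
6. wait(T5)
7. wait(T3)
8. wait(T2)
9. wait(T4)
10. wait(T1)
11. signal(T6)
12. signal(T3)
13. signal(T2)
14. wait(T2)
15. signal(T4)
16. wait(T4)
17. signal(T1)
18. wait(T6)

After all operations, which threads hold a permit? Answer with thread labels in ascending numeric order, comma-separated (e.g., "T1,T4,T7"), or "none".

Answer: T2,T5

Derivation:
Step 1: wait(T4) -> count=1 queue=[] holders={T4}
Step 2: wait(T6) -> count=0 queue=[] holders={T4,T6}
Step 3: signal(T4) -> count=1 queue=[] holders={T6}
Step 4: wait(T4) -> count=0 queue=[] holders={T4,T6}
Step 5: signal(T4) -> count=1 queue=[] holders={T6}
Step 6: wait(T5) -> count=0 queue=[] holders={T5,T6}
Step 7: wait(T3) -> count=0 queue=[T3] holders={T5,T6}
Step 8: wait(T2) -> count=0 queue=[T3,T2] holders={T5,T6}
Step 9: wait(T4) -> count=0 queue=[T3,T2,T4] holders={T5,T6}
Step 10: wait(T1) -> count=0 queue=[T3,T2,T4,T1] holders={T5,T6}
Step 11: signal(T6) -> count=0 queue=[T2,T4,T1] holders={T3,T5}
Step 12: signal(T3) -> count=0 queue=[T4,T1] holders={T2,T5}
Step 13: signal(T2) -> count=0 queue=[T1] holders={T4,T5}
Step 14: wait(T2) -> count=0 queue=[T1,T2] holders={T4,T5}
Step 15: signal(T4) -> count=0 queue=[T2] holders={T1,T5}
Step 16: wait(T4) -> count=0 queue=[T2,T4] holders={T1,T5}
Step 17: signal(T1) -> count=0 queue=[T4] holders={T2,T5}
Step 18: wait(T6) -> count=0 queue=[T4,T6] holders={T2,T5}
Final holders: T2,T5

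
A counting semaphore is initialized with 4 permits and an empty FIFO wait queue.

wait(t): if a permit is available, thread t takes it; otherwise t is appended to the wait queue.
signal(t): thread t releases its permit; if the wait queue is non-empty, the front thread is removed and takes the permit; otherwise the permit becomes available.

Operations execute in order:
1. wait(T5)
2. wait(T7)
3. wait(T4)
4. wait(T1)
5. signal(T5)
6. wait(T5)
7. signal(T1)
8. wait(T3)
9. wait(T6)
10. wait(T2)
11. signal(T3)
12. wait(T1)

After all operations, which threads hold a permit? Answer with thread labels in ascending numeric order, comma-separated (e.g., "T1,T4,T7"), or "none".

Step 1: wait(T5) -> count=3 queue=[] holders={T5}
Step 2: wait(T7) -> count=2 queue=[] holders={T5,T7}
Step 3: wait(T4) -> count=1 queue=[] holders={T4,T5,T7}
Step 4: wait(T1) -> count=0 queue=[] holders={T1,T4,T5,T7}
Step 5: signal(T5) -> count=1 queue=[] holders={T1,T4,T7}
Step 6: wait(T5) -> count=0 queue=[] holders={T1,T4,T5,T7}
Step 7: signal(T1) -> count=1 queue=[] holders={T4,T5,T7}
Step 8: wait(T3) -> count=0 queue=[] holders={T3,T4,T5,T7}
Step 9: wait(T6) -> count=0 queue=[T6] holders={T3,T4,T5,T7}
Step 10: wait(T2) -> count=0 queue=[T6,T2] holders={T3,T4,T5,T7}
Step 11: signal(T3) -> count=0 queue=[T2] holders={T4,T5,T6,T7}
Step 12: wait(T1) -> count=0 queue=[T2,T1] holders={T4,T5,T6,T7}
Final holders: T4,T5,T6,T7

Answer: T4,T5,T6,T7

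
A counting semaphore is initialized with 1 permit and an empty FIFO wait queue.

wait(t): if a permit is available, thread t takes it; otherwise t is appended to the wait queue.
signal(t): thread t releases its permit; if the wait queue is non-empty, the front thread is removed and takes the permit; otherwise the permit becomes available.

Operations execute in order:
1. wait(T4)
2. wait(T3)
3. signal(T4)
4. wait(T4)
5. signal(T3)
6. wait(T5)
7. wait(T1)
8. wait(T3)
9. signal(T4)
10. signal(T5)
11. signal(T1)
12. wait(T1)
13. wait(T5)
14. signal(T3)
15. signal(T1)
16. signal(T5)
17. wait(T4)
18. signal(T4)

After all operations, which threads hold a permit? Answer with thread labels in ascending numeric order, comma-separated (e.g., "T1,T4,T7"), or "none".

Step 1: wait(T4) -> count=0 queue=[] holders={T4}
Step 2: wait(T3) -> count=0 queue=[T3] holders={T4}
Step 3: signal(T4) -> count=0 queue=[] holders={T3}
Step 4: wait(T4) -> count=0 queue=[T4] holders={T3}
Step 5: signal(T3) -> count=0 queue=[] holders={T4}
Step 6: wait(T5) -> count=0 queue=[T5] holders={T4}
Step 7: wait(T1) -> count=0 queue=[T5,T1] holders={T4}
Step 8: wait(T3) -> count=0 queue=[T5,T1,T3] holders={T4}
Step 9: signal(T4) -> count=0 queue=[T1,T3] holders={T5}
Step 10: signal(T5) -> count=0 queue=[T3] holders={T1}
Step 11: signal(T1) -> count=0 queue=[] holders={T3}
Step 12: wait(T1) -> count=0 queue=[T1] holders={T3}
Step 13: wait(T5) -> count=0 queue=[T1,T5] holders={T3}
Step 14: signal(T3) -> count=0 queue=[T5] holders={T1}
Step 15: signal(T1) -> count=0 queue=[] holders={T5}
Step 16: signal(T5) -> count=1 queue=[] holders={none}
Step 17: wait(T4) -> count=0 queue=[] holders={T4}
Step 18: signal(T4) -> count=1 queue=[] holders={none}
Final holders: none

Answer: none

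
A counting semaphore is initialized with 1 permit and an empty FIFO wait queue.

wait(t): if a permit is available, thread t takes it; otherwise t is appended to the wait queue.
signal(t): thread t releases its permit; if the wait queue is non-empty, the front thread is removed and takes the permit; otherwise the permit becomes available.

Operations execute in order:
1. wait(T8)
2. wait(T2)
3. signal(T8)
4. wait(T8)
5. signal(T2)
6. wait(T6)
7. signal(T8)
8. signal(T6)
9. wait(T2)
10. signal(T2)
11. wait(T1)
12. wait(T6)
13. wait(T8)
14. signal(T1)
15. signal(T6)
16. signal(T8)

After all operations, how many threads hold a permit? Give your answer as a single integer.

Answer: 0

Derivation:
Step 1: wait(T8) -> count=0 queue=[] holders={T8}
Step 2: wait(T2) -> count=0 queue=[T2] holders={T8}
Step 3: signal(T8) -> count=0 queue=[] holders={T2}
Step 4: wait(T8) -> count=0 queue=[T8] holders={T2}
Step 5: signal(T2) -> count=0 queue=[] holders={T8}
Step 6: wait(T6) -> count=0 queue=[T6] holders={T8}
Step 7: signal(T8) -> count=0 queue=[] holders={T6}
Step 8: signal(T6) -> count=1 queue=[] holders={none}
Step 9: wait(T2) -> count=0 queue=[] holders={T2}
Step 10: signal(T2) -> count=1 queue=[] holders={none}
Step 11: wait(T1) -> count=0 queue=[] holders={T1}
Step 12: wait(T6) -> count=0 queue=[T6] holders={T1}
Step 13: wait(T8) -> count=0 queue=[T6,T8] holders={T1}
Step 14: signal(T1) -> count=0 queue=[T8] holders={T6}
Step 15: signal(T6) -> count=0 queue=[] holders={T8}
Step 16: signal(T8) -> count=1 queue=[] holders={none}
Final holders: {none} -> 0 thread(s)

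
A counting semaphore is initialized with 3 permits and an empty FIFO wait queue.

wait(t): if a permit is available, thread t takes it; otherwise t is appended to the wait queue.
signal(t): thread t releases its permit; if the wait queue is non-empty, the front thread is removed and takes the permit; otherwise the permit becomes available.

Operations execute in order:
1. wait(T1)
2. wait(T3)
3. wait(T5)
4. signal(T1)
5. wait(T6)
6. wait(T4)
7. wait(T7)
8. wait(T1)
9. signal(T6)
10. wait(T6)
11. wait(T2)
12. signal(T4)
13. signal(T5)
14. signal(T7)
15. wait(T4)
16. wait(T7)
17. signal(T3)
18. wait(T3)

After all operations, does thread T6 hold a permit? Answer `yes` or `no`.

Answer: yes

Derivation:
Step 1: wait(T1) -> count=2 queue=[] holders={T1}
Step 2: wait(T3) -> count=1 queue=[] holders={T1,T3}
Step 3: wait(T5) -> count=0 queue=[] holders={T1,T3,T5}
Step 4: signal(T1) -> count=1 queue=[] holders={T3,T5}
Step 5: wait(T6) -> count=0 queue=[] holders={T3,T5,T6}
Step 6: wait(T4) -> count=0 queue=[T4] holders={T3,T5,T6}
Step 7: wait(T7) -> count=0 queue=[T4,T7] holders={T3,T5,T6}
Step 8: wait(T1) -> count=0 queue=[T4,T7,T1] holders={T3,T5,T6}
Step 9: signal(T6) -> count=0 queue=[T7,T1] holders={T3,T4,T5}
Step 10: wait(T6) -> count=0 queue=[T7,T1,T6] holders={T3,T4,T5}
Step 11: wait(T2) -> count=0 queue=[T7,T1,T6,T2] holders={T3,T4,T5}
Step 12: signal(T4) -> count=0 queue=[T1,T6,T2] holders={T3,T5,T7}
Step 13: signal(T5) -> count=0 queue=[T6,T2] holders={T1,T3,T7}
Step 14: signal(T7) -> count=0 queue=[T2] holders={T1,T3,T6}
Step 15: wait(T4) -> count=0 queue=[T2,T4] holders={T1,T3,T6}
Step 16: wait(T7) -> count=0 queue=[T2,T4,T7] holders={T1,T3,T6}
Step 17: signal(T3) -> count=0 queue=[T4,T7] holders={T1,T2,T6}
Step 18: wait(T3) -> count=0 queue=[T4,T7,T3] holders={T1,T2,T6}
Final holders: {T1,T2,T6} -> T6 in holders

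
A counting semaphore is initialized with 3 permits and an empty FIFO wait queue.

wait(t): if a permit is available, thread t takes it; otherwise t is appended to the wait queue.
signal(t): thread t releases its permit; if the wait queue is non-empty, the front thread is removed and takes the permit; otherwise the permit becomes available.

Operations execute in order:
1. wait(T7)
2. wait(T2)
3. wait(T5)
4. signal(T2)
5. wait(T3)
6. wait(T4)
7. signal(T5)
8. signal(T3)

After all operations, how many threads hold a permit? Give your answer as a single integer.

Step 1: wait(T7) -> count=2 queue=[] holders={T7}
Step 2: wait(T2) -> count=1 queue=[] holders={T2,T7}
Step 3: wait(T5) -> count=0 queue=[] holders={T2,T5,T7}
Step 4: signal(T2) -> count=1 queue=[] holders={T5,T7}
Step 5: wait(T3) -> count=0 queue=[] holders={T3,T5,T7}
Step 6: wait(T4) -> count=0 queue=[T4] holders={T3,T5,T7}
Step 7: signal(T5) -> count=0 queue=[] holders={T3,T4,T7}
Step 8: signal(T3) -> count=1 queue=[] holders={T4,T7}
Final holders: {T4,T7} -> 2 thread(s)

Answer: 2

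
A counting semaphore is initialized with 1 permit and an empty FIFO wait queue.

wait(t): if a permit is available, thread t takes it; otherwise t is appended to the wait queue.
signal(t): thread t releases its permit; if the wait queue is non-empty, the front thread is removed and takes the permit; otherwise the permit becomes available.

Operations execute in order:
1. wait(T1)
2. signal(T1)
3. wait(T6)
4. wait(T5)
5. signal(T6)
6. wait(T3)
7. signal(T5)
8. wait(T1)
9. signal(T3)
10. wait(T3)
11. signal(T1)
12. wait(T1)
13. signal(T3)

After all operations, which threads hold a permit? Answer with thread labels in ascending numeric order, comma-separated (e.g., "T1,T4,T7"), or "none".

Answer: T1

Derivation:
Step 1: wait(T1) -> count=0 queue=[] holders={T1}
Step 2: signal(T1) -> count=1 queue=[] holders={none}
Step 3: wait(T6) -> count=0 queue=[] holders={T6}
Step 4: wait(T5) -> count=0 queue=[T5] holders={T6}
Step 5: signal(T6) -> count=0 queue=[] holders={T5}
Step 6: wait(T3) -> count=0 queue=[T3] holders={T5}
Step 7: signal(T5) -> count=0 queue=[] holders={T3}
Step 8: wait(T1) -> count=0 queue=[T1] holders={T3}
Step 9: signal(T3) -> count=0 queue=[] holders={T1}
Step 10: wait(T3) -> count=0 queue=[T3] holders={T1}
Step 11: signal(T1) -> count=0 queue=[] holders={T3}
Step 12: wait(T1) -> count=0 queue=[T1] holders={T3}
Step 13: signal(T3) -> count=0 queue=[] holders={T1}
Final holders: T1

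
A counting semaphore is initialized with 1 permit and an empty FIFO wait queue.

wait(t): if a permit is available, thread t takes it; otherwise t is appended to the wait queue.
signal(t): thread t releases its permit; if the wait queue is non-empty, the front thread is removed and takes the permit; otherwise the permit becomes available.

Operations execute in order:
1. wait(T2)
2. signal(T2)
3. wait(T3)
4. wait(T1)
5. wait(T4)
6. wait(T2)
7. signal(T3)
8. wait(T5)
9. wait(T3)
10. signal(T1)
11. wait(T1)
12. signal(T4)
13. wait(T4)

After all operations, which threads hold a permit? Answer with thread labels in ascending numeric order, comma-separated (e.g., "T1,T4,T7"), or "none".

Step 1: wait(T2) -> count=0 queue=[] holders={T2}
Step 2: signal(T2) -> count=1 queue=[] holders={none}
Step 3: wait(T3) -> count=0 queue=[] holders={T3}
Step 4: wait(T1) -> count=0 queue=[T1] holders={T3}
Step 5: wait(T4) -> count=0 queue=[T1,T4] holders={T3}
Step 6: wait(T2) -> count=0 queue=[T1,T4,T2] holders={T3}
Step 7: signal(T3) -> count=0 queue=[T4,T2] holders={T1}
Step 8: wait(T5) -> count=0 queue=[T4,T2,T5] holders={T1}
Step 9: wait(T3) -> count=0 queue=[T4,T2,T5,T3] holders={T1}
Step 10: signal(T1) -> count=0 queue=[T2,T5,T3] holders={T4}
Step 11: wait(T1) -> count=0 queue=[T2,T5,T3,T1] holders={T4}
Step 12: signal(T4) -> count=0 queue=[T5,T3,T1] holders={T2}
Step 13: wait(T4) -> count=0 queue=[T5,T3,T1,T4] holders={T2}
Final holders: T2

Answer: T2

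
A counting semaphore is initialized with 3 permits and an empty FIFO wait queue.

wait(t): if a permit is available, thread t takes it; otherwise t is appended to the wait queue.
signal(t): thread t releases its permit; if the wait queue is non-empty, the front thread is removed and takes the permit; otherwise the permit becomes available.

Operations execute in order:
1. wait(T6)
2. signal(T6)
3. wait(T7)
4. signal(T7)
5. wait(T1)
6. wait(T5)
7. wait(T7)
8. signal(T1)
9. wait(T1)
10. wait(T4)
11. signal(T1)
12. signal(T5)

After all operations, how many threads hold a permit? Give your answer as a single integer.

Step 1: wait(T6) -> count=2 queue=[] holders={T6}
Step 2: signal(T6) -> count=3 queue=[] holders={none}
Step 3: wait(T7) -> count=2 queue=[] holders={T7}
Step 4: signal(T7) -> count=3 queue=[] holders={none}
Step 5: wait(T1) -> count=2 queue=[] holders={T1}
Step 6: wait(T5) -> count=1 queue=[] holders={T1,T5}
Step 7: wait(T7) -> count=0 queue=[] holders={T1,T5,T7}
Step 8: signal(T1) -> count=1 queue=[] holders={T5,T7}
Step 9: wait(T1) -> count=0 queue=[] holders={T1,T5,T7}
Step 10: wait(T4) -> count=0 queue=[T4] holders={T1,T5,T7}
Step 11: signal(T1) -> count=0 queue=[] holders={T4,T5,T7}
Step 12: signal(T5) -> count=1 queue=[] holders={T4,T7}
Final holders: {T4,T7} -> 2 thread(s)

Answer: 2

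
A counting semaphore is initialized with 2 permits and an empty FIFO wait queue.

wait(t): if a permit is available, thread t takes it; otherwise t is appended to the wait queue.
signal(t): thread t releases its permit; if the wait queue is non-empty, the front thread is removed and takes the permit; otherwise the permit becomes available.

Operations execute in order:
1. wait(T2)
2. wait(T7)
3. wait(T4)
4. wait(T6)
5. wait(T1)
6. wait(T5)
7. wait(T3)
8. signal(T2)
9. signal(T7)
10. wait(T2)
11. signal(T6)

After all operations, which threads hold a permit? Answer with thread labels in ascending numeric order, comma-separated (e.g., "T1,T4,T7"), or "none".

Answer: T1,T4

Derivation:
Step 1: wait(T2) -> count=1 queue=[] holders={T2}
Step 2: wait(T7) -> count=0 queue=[] holders={T2,T7}
Step 3: wait(T4) -> count=0 queue=[T4] holders={T2,T7}
Step 4: wait(T6) -> count=0 queue=[T4,T6] holders={T2,T7}
Step 5: wait(T1) -> count=0 queue=[T4,T6,T1] holders={T2,T7}
Step 6: wait(T5) -> count=0 queue=[T4,T6,T1,T5] holders={T2,T7}
Step 7: wait(T3) -> count=0 queue=[T4,T6,T1,T5,T3] holders={T2,T7}
Step 8: signal(T2) -> count=0 queue=[T6,T1,T5,T3] holders={T4,T7}
Step 9: signal(T7) -> count=0 queue=[T1,T5,T3] holders={T4,T6}
Step 10: wait(T2) -> count=0 queue=[T1,T5,T3,T2] holders={T4,T6}
Step 11: signal(T6) -> count=0 queue=[T5,T3,T2] holders={T1,T4}
Final holders: T1,T4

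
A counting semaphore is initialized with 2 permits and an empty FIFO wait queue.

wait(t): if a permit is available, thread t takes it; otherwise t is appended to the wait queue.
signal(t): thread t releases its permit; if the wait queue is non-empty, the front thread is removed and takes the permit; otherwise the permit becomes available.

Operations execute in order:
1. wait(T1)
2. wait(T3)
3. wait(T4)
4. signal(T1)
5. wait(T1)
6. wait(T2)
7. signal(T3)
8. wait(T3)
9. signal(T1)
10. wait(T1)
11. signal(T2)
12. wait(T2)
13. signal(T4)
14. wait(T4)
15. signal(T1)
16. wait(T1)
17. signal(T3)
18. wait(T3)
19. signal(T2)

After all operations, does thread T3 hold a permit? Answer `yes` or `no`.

Step 1: wait(T1) -> count=1 queue=[] holders={T1}
Step 2: wait(T3) -> count=0 queue=[] holders={T1,T3}
Step 3: wait(T4) -> count=0 queue=[T4] holders={T1,T3}
Step 4: signal(T1) -> count=0 queue=[] holders={T3,T4}
Step 5: wait(T1) -> count=0 queue=[T1] holders={T3,T4}
Step 6: wait(T2) -> count=0 queue=[T1,T2] holders={T3,T4}
Step 7: signal(T3) -> count=0 queue=[T2] holders={T1,T4}
Step 8: wait(T3) -> count=0 queue=[T2,T3] holders={T1,T4}
Step 9: signal(T1) -> count=0 queue=[T3] holders={T2,T4}
Step 10: wait(T1) -> count=0 queue=[T3,T1] holders={T2,T4}
Step 11: signal(T2) -> count=0 queue=[T1] holders={T3,T4}
Step 12: wait(T2) -> count=0 queue=[T1,T2] holders={T3,T4}
Step 13: signal(T4) -> count=0 queue=[T2] holders={T1,T3}
Step 14: wait(T4) -> count=0 queue=[T2,T4] holders={T1,T3}
Step 15: signal(T1) -> count=0 queue=[T4] holders={T2,T3}
Step 16: wait(T1) -> count=0 queue=[T4,T1] holders={T2,T3}
Step 17: signal(T3) -> count=0 queue=[T1] holders={T2,T4}
Step 18: wait(T3) -> count=0 queue=[T1,T3] holders={T2,T4}
Step 19: signal(T2) -> count=0 queue=[T3] holders={T1,T4}
Final holders: {T1,T4} -> T3 not in holders

Answer: no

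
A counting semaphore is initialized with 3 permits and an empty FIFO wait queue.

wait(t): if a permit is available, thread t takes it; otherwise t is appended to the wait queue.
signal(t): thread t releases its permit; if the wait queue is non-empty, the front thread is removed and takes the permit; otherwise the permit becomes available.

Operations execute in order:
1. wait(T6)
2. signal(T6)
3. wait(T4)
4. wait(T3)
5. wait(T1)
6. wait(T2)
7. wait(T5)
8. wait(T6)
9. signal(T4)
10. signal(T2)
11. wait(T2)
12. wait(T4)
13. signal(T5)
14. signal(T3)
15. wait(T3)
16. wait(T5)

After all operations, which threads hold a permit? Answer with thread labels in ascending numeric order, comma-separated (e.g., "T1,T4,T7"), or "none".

Answer: T1,T2,T6

Derivation:
Step 1: wait(T6) -> count=2 queue=[] holders={T6}
Step 2: signal(T6) -> count=3 queue=[] holders={none}
Step 3: wait(T4) -> count=2 queue=[] holders={T4}
Step 4: wait(T3) -> count=1 queue=[] holders={T3,T4}
Step 5: wait(T1) -> count=0 queue=[] holders={T1,T3,T4}
Step 6: wait(T2) -> count=0 queue=[T2] holders={T1,T3,T4}
Step 7: wait(T5) -> count=0 queue=[T2,T5] holders={T1,T3,T4}
Step 8: wait(T6) -> count=0 queue=[T2,T5,T6] holders={T1,T3,T4}
Step 9: signal(T4) -> count=0 queue=[T5,T6] holders={T1,T2,T3}
Step 10: signal(T2) -> count=0 queue=[T6] holders={T1,T3,T5}
Step 11: wait(T2) -> count=0 queue=[T6,T2] holders={T1,T3,T5}
Step 12: wait(T4) -> count=0 queue=[T6,T2,T4] holders={T1,T3,T5}
Step 13: signal(T5) -> count=0 queue=[T2,T4] holders={T1,T3,T6}
Step 14: signal(T3) -> count=0 queue=[T4] holders={T1,T2,T6}
Step 15: wait(T3) -> count=0 queue=[T4,T3] holders={T1,T2,T6}
Step 16: wait(T5) -> count=0 queue=[T4,T3,T5] holders={T1,T2,T6}
Final holders: T1,T2,T6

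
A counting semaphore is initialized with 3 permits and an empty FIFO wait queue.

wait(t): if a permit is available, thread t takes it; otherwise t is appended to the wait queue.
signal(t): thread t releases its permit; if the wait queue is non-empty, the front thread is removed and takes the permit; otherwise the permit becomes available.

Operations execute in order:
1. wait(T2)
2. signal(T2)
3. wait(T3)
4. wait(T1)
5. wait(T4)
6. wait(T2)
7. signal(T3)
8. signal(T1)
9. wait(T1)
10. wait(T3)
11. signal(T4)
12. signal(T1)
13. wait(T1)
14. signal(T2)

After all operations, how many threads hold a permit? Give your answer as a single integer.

Answer: 2

Derivation:
Step 1: wait(T2) -> count=2 queue=[] holders={T2}
Step 2: signal(T2) -> count=3 queue=[] holders={none}
Step 3: wait(T3) -> count=2 queue=[] holders={T3}
Step 4: wait(T1) -> count=1 queue=[] holders={T1,T3}
Step 5: wait(T4) -> count=0 queue=[] holders={T1,T3,T4}
Step 6: wait(T2) -> count=0 queue=[T2] holders={T1,T3,T4}
Step 7: signal(T3) -> count=0 queue=[] holders={T1,T2,T4}
Step 8: signal(T1) -> count=1 queue=[] holders={T2,T4}
Step 9: wait(T1) -> count=0 queue=[] holders={T1,T2,T4}
Step 10: wait(T3) -> count=0 queue=[T3] holders={T1,T2,T4}
Step 11: signal(T4) -> count=0 queue=[] holders={T1,T2,T3}
Step 12: signal(T1) -> count=1 queue=[] holders={T2,T3}
Step 13: wait(T1) -> count=0 queue=[] holders={T1,T2,T3}
Step 14: signal(T2) -> count=1 queue=[] holders={T1,T3}
Final holders: {T1,T3} -> 2 thread(s)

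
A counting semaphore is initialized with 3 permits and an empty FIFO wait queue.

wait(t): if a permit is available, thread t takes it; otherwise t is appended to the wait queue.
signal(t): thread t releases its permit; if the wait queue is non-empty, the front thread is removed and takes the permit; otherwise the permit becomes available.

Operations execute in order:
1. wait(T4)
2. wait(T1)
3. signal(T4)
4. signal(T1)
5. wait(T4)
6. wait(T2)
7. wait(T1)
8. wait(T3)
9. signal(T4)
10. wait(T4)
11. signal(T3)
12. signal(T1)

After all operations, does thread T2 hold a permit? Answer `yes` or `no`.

Answer: yes

Derivation:
Step 1: wait(T4) -> count=2 queue=[] holders={T4}
Step 2: wait(T1) -> count=1 queue=[] holders={T1,T4}
Step 3: signal(T4) -> count=2 queue=[] holders={T1}
Step 4: signal(T1) -> count=3 queue=[] holders={none}
Step 5: wait(T4) -> count=2 queue=[] holders={T4}
Step 6: wait(T2) -> count=1 queue=[] holders={T2,T4}
Step 7: wait(T1) -> count=0 queue=[] holders={T1,T2,T4}
Step 8: wait(T3) -> count=0 queue=[T3] holders={T1,T2,T4}
Step 9: signal(T4) -> count=0 queue=[] holders={T1,T2,T3}
Step 10: wait(T4) -> count=0 queue=[T4] holders={T1,T2,T3}
Step 11: signal(T3) -> count=0 queue=[] holders={T1,T2,T4}
Step 12: signal(T1) -> count=1 queue=[] holders={T2,T4}
Final holders: {T2,T4} -> T2 in holders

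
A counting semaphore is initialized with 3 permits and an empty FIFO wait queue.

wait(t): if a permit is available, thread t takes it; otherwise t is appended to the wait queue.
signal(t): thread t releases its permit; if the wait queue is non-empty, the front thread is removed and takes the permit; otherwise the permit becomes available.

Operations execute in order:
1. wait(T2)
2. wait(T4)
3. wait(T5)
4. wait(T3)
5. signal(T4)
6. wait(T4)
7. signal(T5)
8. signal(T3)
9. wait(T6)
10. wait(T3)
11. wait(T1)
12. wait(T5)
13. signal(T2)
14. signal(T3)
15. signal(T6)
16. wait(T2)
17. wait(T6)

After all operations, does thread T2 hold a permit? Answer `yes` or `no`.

Step 1: wait(T2) -> count=2 queue=[] holders={T2}
Step 2: wait(T4) -> count=1 queue=[] holders={T2,T4}
Step 3: wait(T5) -> count=0 queue=[] holders={T2,T4,T5}
Step 4: wait(T3) -> count=0 queue=[T3] holders={T2,T4,T5}
Step 5: signal(T4) -> count=0 queue=[] holders={T2,T3,T5}
Step 6: wait(T4) -> count=0 queue=[T4] holders={T2,T3,T5}
Step 7: signal(T5) -> count=0 queue=[] holders={T2,T3,T4}
Step 8: signal(T3) -> count=1 queue=[] holders={T2,T4}
Step 9: wait(T6) -> count=0 queue=[] holders={T2,T4,T6}
Step 10: wait(T3) -> count=0 queue=[T3] holders={T2,T4,T6}
Step 11: wait(T1) -> count=0 queue=[T3,T1] holders={T2,T4,T6}
Step 12: wait(T5) -> count=0 queue=[T3,T1,T5] holders={T2,T4,T6}
Step 13: signal(T2) -> count=0 queue=[T1,T5] holders={T3,T4,T6}
Step 14: signal(T3) -> count=0 queue=[T5] holders={T1,T4,T6}
Step 15: signal(T6) -> count=0 queue=[] holders={T1,T4,T5}
Step 16: wait(T2) -> count=0 queue=[T2] holders={T1,T4,T5}
Step 17: wait(T6) -> count=0 queue=[T2,T6] holders={T1,T4,T5}
Final holders: {T1,T4,T5} -> T2 not in holders

Answer: no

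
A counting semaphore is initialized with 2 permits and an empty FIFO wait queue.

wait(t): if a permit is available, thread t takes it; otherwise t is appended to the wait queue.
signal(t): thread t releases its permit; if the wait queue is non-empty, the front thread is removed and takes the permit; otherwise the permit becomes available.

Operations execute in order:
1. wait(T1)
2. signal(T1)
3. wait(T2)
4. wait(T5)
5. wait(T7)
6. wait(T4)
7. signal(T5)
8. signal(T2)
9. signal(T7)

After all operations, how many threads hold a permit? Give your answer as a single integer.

Step 1: wait(T1) -> count=1 queue=[] holders={T1}
Step 2: signal(T1) -> count=2 queue=[] holders={none}
Step 3: wait(T2) -> count=1 queue=[] holders={T2}
Step 4: wait(T5) -> count=0 queue=[] holders={T2,T5}
Step 5: wait(T7) -> count=0 queue=[T7] holders={T2,T5}
Step 6: wait(T4) -> count=0 queue=[T7,T4] holders={T2,T5}
Step 7: signal(T5) -> count=0 queue=[T4] holders={T2,T7}
Step 8: signal(T2) -> count=0 queue=[] holders={T4,T7}
Step 9: signal(T7) -> count=1 queue=[] holders={T4}
Final holders: {T4} -> 1 thread(s)

Answer: 1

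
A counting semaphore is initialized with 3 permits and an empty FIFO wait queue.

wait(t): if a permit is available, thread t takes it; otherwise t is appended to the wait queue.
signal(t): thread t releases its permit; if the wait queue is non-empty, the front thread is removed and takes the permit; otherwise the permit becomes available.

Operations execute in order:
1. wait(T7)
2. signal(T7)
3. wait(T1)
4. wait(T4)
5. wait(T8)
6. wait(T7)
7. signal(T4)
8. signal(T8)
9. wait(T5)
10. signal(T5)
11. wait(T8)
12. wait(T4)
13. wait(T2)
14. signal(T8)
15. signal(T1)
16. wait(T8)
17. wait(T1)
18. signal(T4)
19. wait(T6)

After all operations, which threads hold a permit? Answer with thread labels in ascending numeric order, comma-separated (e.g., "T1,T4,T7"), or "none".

Step 1: wait(T7) -> count=2 queue=[] holders={T7}
Step 2: signal(T7) -> count=3 queue=[] holders={none}
Step 3: wait(T1) -> count=2 queue=[] holders={T1}
Step 4: wait(T4) -> count=1 queue=[] holders={T1,T4}
Step 5: wait(T8) -> count=0 queue=[] holders={T1,T4,T8}
Step 6: wait(T7) -> count=0 queue=[T7] holders={T1,T4,T8}
Step 7: signal(T4) -> count=0 queue=[] holders={T1,T7,T8}
Step 8: signal(T8) -> count=1 queue=[] holders={T1,T7}
Step 9: wait(T5) -> count=0 queue=[] holders={T1,T5,T7}
Step 10: signal(T5) -> count=1 queue=[] holders={T1,T7}
Step 11: wait(T8) -> count=0 queue=[] holders={T1,T7,T8}
Step 12: wait(T4) -> count=0 queue=[T4] holders={T1,T7,T8}
Step 13: wait(T2) -> count=0 queue=[T4,T2] holders={T1,T7,T8}
Step 14: signal(T8) -> count=0 queue=[T2] holders={T1,T4,T7}
Step 15: signal(T1) -> count=0 queue=[] holders={T2,T4,T7}
Step 16: wait(T8) -> count=0 queue=[T8] holders={T2,T4,T7}
Step 17: wait(T1) -> count=0 queue=[T8,T1] holders={T2,T4,T7}
Step 18: signal(T4) -> count=0 queue=[T1] holders={T2,T7,T8}
Step 19: wait(T6) -> count=0 queue=[T1,T6] holders={T2,T7,T8}
Final holders: T2,T7,T8

Answer: T2,T7,T8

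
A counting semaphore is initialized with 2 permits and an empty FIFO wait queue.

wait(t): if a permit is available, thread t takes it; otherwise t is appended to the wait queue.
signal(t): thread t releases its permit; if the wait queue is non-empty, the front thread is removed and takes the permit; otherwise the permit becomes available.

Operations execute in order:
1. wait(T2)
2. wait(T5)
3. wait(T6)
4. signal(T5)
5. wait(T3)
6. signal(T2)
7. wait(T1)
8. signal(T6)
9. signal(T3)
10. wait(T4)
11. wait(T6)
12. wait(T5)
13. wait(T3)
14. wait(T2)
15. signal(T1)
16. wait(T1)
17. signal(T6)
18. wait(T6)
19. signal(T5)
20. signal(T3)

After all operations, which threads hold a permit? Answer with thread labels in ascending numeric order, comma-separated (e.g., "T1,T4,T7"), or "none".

Answer: T2,T4

Derivation:
Step 1: wait(T2) -> count=1 queue=[] holders={T2}
Step 2: wait(T5) -> count=0 queue=[] holders={T2,T5}
Step 3: wait(T6) -> count=0 queue=[T6] holders={T2,T5}
Step 4: signal(T5) -> count=0 queue=[] holders={T2,T6}
Step 5: wait(T3) -> count=0 queue=[T3] holders={T2,T6}
Step 6: signal(T2) -> count=0 queue=[] holders={T3,T6}
Step 7: wait(T1) -> count=0 queue=[T1] holders={T3,T6}
Step 8: signal(T6) -> count=0 queue=[] holders={T1,T3}
Step 9: signal(T3) -> count=1 queue=[] holders={T1}
Step 10: wait(T4) -> count=0 queue=[] holders={T1,T4}
Step 11: wait(T6) -> count=0 queue=[T6] holders={T1,T4}
Step 12: wait(T5) -> count=0 queue=[T6,T5] holders={T1,T4}
Step 13: wait(T3) -> count=0 queue=[T6,T5,T3] holders={T1,T4}
Step 14: wait(T2) -> count=0 queue=[T6,T5,T3,T2] holders={T1,T4}
Step 15: signal(T1) -> count=0 queue=[T5,T3,T2] holders={T4,T6}
Step 16: wait(T1) -> count=0 queue=[T5,T3,T2,T1] holders={T4,T6}
Step 17: signal(T6) -> count=0 queue=[T3,T2,T1] holders={T4,T5}
Step 18: wait(T6) -> count=0 queue=[T3,T2,T1,T6] holders={T4,T5}
Step 19: signal(T5) -> count=0 queue=[T2,T1,T6] holders={T3,T4}
Step 20: signal(T3) -> count=0 queue=[T1,T6] holders={T2,T4}
Final holders: T2,T4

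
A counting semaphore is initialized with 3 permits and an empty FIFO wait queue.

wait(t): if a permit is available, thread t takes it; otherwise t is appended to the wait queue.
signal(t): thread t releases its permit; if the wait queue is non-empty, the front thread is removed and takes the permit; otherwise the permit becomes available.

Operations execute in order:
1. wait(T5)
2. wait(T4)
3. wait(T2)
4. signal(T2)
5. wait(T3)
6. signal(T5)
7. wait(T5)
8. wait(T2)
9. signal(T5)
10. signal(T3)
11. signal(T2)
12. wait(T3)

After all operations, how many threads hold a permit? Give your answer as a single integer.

Step 1: wait(T5) -> count=2 queue=[] holders={T5}
Step 2: wait(T4) -> count=1 queue=[] holders={T4,T5}
Step 3: wait(T2) -> count=0 queue=[] holders={T2,T4,T5}
Step 4: signal(T2) -> count=1 queue=[] holders={T4,T5}
Step 5: wait(T3) -> count=0 queue=[] holders={T3,T4,T5}
Step 6: signal(T5) -> count=1 queue=[] holders={T3,T4}
Step 7: wait(T5) -> count=0 queue=[] holders={T3,T4,T5}
Step 8: wait(T2) -> count=0 queue=[T2] holders={T3,T4,T5}
Step 9: signal(T5) -> count=0 queue=[] holders={T2,T3,T4}
Step 10: signal(T3) -> count=1 queue=[] holders={T2,T4}
Step 11: signal(T2) -> count=2 queue=[] holders={T4}
Step 12: wait(T3) -> count=1 queue=[] holders={T3,T4}
Final holders: {T3,T4} -> 2 thread(s)

Answer: 2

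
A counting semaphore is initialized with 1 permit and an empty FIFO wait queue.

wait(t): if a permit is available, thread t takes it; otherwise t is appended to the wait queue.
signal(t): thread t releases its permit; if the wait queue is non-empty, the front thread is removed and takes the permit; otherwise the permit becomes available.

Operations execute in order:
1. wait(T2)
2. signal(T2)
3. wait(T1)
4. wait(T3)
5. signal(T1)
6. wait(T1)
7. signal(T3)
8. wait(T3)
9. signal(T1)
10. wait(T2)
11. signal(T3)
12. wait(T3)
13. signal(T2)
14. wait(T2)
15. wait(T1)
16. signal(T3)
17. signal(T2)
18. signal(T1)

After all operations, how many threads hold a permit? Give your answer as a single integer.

Step 1: wait(T2) -> count=0 queue=[] holders={T2}
Step 2: signal(T2) -> count=1 queue=[] holders={none}
Step 3: wait(T1) -> count=0 queue=[] holders={T1}
Step 4: wait(T3) -> count=0 queue=[T3] holders={T1}
Step 5: signal(T1) -> count=0 queue=[] holders={T3}
Step 6: wait(T1) -> count=0 queue=[T1] holders={T3}
Step 7: signal(T3) -> count=0 queue=[] holders={T1}
Step 8: wait(T3) -> count=0 queue=[T3] holders={T1}
Step 9: signal(T1) -> count=0 queue=[] holders={T3}
Step 10: wait(T2) -> count=0 queue=[T2] holders={T3}
Step 11: signal(T3) -> count=0 queue=[] holders={T2}
Step 12: wait(T3) -> count=0 queue=[T3] holders={T2}
Step 13: signal(T2) -> count=0 queue=[] holders={T3}
Step 14: wait(T2) -> count=0 queue=[T2] holders={T3}
Step 15: wait(T1) -> count=0 queue=[T2,T1] holders={T3}
Step 16: signal(T3) -> count=0 queue=[T1] holders={T2}
Step 17: signal(T2) -> count=0 queue=[] holders={T1}
Step 18: signal(T1) -> count=1 queue=[] holders={none}
Final holders: {none} -> 0 thread(s)

Answer: 0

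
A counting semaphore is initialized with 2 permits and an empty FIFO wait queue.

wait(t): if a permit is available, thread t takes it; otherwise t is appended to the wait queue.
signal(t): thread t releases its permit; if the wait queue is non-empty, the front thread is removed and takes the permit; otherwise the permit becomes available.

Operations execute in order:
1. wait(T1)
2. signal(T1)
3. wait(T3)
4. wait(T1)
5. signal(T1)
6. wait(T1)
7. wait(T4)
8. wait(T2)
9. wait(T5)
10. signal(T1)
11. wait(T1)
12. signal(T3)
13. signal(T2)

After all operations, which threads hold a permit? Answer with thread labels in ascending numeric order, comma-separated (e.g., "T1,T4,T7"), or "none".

Step 1: wait(T1) -> count=1 queue=[] holders={T1}
Step 2: signal(T1) -> count=2 queue=[] holders={none}
Step 3: wait(T3) -> count=1 queue=[] holders={T3}
Step 4: wait(T1) -> count=0 queue=[] holders={T1,T3}
Step 5: signal(T1) -> count=1 queue=[] holders={T3}
Step 6: wait(T1) -> count=0 queue=[] holders={T1,T3}
Step 7: wait(T4) -> count=0 queue=[T4] holders={T1,T3}
Step 8: wait(T2) -> count=0 queue=[T4,T2] holders={T1,T3}
Step 9: wait(T5) -> count=0 queue=[T4,T2,T5] holders={T1,T3}
Step 10: signal(T1) -> count=0 queue=[T2,T5] holders={T3,T4}
Step 11: wait(T1) -> count=0 queue=[T2,T5,T1] holders={T3,T4}
Step 12: signal(T3) -> count=0 queue=[T5,T1] holders={T2,T4}
Step 13: signal(T2) -> count=0 queue=[T1] holders={T4,T5}
Final holders: T4,T5

Answer: T4,T5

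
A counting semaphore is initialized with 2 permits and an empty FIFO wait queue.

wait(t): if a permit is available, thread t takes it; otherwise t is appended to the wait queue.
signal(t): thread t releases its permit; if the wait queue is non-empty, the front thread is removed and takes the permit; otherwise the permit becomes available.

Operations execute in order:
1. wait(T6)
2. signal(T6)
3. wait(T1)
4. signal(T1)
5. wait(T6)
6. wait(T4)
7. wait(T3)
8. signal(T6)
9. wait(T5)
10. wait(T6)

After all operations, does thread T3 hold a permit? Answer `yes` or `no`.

Step 1: wait(T6) -> count=1 queue=[] holders={T6}
Step 2: signal(T6) -> count=2 queue=[] holders={none}
Step 3: wait(T1) -> count=1 queue=[] holders={T1}
Step 4: signal(T1) -> count=2 queue=[] holders={none}
Step 5: wait(T6) -> count=1 queue=[] holders={T6}
Step 6: wait(T4) -> count=0 queue=[] holders={T4,T6}
Step 7: wait(T3) -> count=0 queue=[T3] holders={T4,T6}
Step 8: signal(T6) -> count=0 queue=[] holders={T3,T4}
Step 9: wait(T5) -> count=0 queue=[T5] holders={T3,T4}
Step 10: wait(T6) -> count=0 queue=[T5,T6] holders={T3,T4}
Final holders: {T3,T4} -> T3 in holders

Answer: yes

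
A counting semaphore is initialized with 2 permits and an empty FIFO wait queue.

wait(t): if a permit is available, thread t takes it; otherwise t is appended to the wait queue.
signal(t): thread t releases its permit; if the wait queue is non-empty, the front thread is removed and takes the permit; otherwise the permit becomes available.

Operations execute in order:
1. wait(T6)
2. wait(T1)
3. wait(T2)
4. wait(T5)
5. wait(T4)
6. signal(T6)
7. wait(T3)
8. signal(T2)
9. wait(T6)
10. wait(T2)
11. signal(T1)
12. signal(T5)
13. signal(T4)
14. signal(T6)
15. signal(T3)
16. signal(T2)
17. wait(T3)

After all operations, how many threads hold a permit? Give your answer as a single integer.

Step 1: wait(T6) -> count=1 queue=[] holders={T6}
Step 2: wait(T1) -> count=0 queue=[] holders={T1,T6}
Step 3: wait(T2) -> count=0 queue=[T2] holders={T1,T6}
Step 4: wait(T5) -> count=0 queue=[T2,T5] holders={T1,T6}
Step 5: wait(T4) -> count=0 queue=[T2,T5,T4] holders={T1,T6}
Step 6: signal(T6) -> count=0 queue=[T5,T4] holders={T1,T2}
Step 7: wait(T3) -> count=0 queue=[T5,T4,T3] holders={T1,T2}
Step 8: signal(T2) -> count=0 queue=[T4,T3] holders={T1,T5}
Step 9: wait(T6) -> count=0 queue=[T4,T3,T6] holders={T1,T5}
Step 10: wait(T2) -> count=0 queue=[T4,T3,T6,T2] holders={T1,T5}
Step 11: signal(T1) -> count=0 queue=[T3,T6,T2] holders={T4,T5}
Step 12: signal(T5) -> count=0 queue=[T6,T2] holders={T3,T4}
Step 13: signal(T4) -> count=0 queue=[T2] holders={T3,T6}
Step 14: signal(T6) -> count=0 queue=[] holders={T2,T3}
Step 15: signal(T3) -> count=1 queue=[] holders={T2}
Step 16: signal(T2) -> count=2 queue=[] holders={none}
Step 17: wait(T3) -> count=1 queue=[] holders={T3}
Final holders: {T3} -> 1 thread(s)

Answer: 1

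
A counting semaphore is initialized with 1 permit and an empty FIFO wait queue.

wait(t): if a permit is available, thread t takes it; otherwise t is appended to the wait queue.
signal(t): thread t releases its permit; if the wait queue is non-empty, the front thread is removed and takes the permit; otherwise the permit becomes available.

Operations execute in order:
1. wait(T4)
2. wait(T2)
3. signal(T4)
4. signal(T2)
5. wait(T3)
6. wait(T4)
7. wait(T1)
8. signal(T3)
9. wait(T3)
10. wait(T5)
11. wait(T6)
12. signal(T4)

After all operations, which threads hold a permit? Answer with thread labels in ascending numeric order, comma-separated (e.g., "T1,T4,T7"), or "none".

Answer: T1

Derivation:
Step 1: wait(T4) -> count=0 queue=[] holders={T4}
Step 2: wait(T2) -> count=0 queue=[T2] holders={T4}
Step 3: signal(T4) -> count=0 queue=[] holders={T2}
Step 4: signal(T2) -> count=1 queue=[] holders={none}
Step 5: wait(T3) -> count=0 queue=[] holders={T3}
Step 6: wait(T4) -> count=0 queue=[T4] holders={T3}
Step 7: wait(T1) -> count=0 queue=[T4,T1] holders={T3}
Step 8: signal(T3) -> count=0 queue=[T1] holders={T4}
Step 9: wait(T3) -> count=0 queue=[T1,T3] holders={T4}
Step 10: wait(T5) -> count=0 queue=[T1,T3,T5] holders={T4}
Step 11: wait(T6) -> count=0 queue=[T1,T3,T5,T6] holders={T4}
Step 12: signal(T4) -> count=0 queue=[T3,T5,T6] holders={T1}
Final holders: T1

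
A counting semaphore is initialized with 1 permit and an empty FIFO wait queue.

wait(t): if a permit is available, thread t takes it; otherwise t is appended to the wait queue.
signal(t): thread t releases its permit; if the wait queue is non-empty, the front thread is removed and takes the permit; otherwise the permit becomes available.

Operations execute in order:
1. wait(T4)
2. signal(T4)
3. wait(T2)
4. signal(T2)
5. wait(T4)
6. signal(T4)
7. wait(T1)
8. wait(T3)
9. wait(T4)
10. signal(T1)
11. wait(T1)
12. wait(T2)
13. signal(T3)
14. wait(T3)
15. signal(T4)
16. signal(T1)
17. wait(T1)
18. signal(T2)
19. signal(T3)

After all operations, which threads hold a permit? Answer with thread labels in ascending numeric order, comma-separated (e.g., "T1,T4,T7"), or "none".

Step 1: wait(T4) -> count=0 queue=[] holders={T4}
Step 2: signal(T4) -> count=1 queue=[] holders={none}
Step 3: wait(T2) -> count=0 queue=[] holders={T2}
Step 4: signal(T2) -> count=1 queue=[] holders={none}
Step 5: wait(T4) -> count=0 queue=[] holders={T4}
Step 6: signal(T4) -> count=1 queue=[] holders={none}
Step 7: wait(T1) -> count=0 queue=[] holders={T1}
Step 8: wait(T3) -> count=0 queue=[T3] holders={T1}
Step 9: wait(T4) -> count=0 queue=[T3,T4] holders={T1}
Step 10: signal(T1) -> count=0 queue=[T4] holders={T3}
Step 11: wait(T1) -> count=0 queue=[T4,T1] holders={T3}
Step 12: wait(T2) -> count=0 queue=[T4,T1,T2] holders={T3}
Step 13: signal(T3) -> count=0 queue=[T1,T2] holders={T4}
Step 14: wait(T3) -> count=0 queue=[T1,T2,T3] holders={T4}
Step 15: signal(T4) -> count=0 queue=[T2,T3] holders={T1}
Step 16: signal(T1) -> count=0 queue=[T3] holders={T2}
Step 17: wait(T1) -> count=0 queue=[T3,T1] holders={T2}
Step 18: signal(T2) -> count=0 queue=[T1] holders={T3}
Step 19: signal(T3) -> count=0 queue=[] holders={T1}
Final holders: T1

Answer: T1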